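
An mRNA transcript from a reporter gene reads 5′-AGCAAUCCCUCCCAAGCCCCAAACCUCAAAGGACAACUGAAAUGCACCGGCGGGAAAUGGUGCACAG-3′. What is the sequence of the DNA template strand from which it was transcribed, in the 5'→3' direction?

Replace U with T to get the coding DNA strand: AGCAATCCCTCCCAAGCCCCAAACCTCAAAGGACAACTGAAATGCACCGGCGGGAAATGGTGCACAG. The template strand is its reverse complement (complement TCGTTAGGGAGGGTTCGGGGTTTGGAGTTTCCTGTTGACTTTACGTGGCCGCCCTTTACCACGTGTC, then reverse).

5'-CTGTGCACCATTTCCCGCCGGTGCATTTCAGTTGTCCTTTGAGGTTTGGGGCTTGGGAGGGATTGCT-3'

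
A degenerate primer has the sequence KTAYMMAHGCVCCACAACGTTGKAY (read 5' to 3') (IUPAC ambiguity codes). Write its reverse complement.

Standard pairs A↔T, G↔C; ambiguity codes pair Y↔R, M↔K, H↔D, V↔B. Complement (MATRKKTDCGBGGTGTTGCAACMTR), then reverse for 5'→3'.

5'-RTMCAACGTTGTGGBGCDTKKRTAM-3'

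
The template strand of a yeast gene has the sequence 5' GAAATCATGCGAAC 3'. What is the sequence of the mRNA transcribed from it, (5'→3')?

5'-GUUCGCAUGAUUUC-3'

RNA polymerase reads the template 3'→5' and synthesizes mRNA 5'→3' by base-pairing (A→U, T→A, G↔C). The complement of the template is CTTTAGTACGCTTG; antiparallel, so 5'→3' the coding strand is GTTCGCATGATTTC. Replace T with U for the mRNA.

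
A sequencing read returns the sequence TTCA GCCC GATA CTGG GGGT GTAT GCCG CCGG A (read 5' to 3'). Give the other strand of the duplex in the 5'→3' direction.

Pairing A↔T and G↔C gives AAGTCGGGCTATGACCCCCACATACGGCGGCCT, running 3'→5'. Reverse for the 5'→3' convention.

5'-TCCGGCGGCATACACCCCCAGTATCGGGCTGAA-3'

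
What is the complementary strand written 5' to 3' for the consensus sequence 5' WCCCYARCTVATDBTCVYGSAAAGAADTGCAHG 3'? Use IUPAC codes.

5'-CDTGCAHTTCTTTSCRBGAVHATBAGYTRGGGW-3'

Standard pairs A↔T, G↔C; ambiguity codes pair R↔Y, W↔W, S↔S, B↔V, D↔H. Complement (WGGGRTYGABTAHVAGBRCSTTTCTTHACGTDC), then reverse for 5'→3'.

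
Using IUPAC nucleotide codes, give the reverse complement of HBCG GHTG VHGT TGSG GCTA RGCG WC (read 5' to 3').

5'-GWCGCYTAGCCSCAACDBCADCCGVD-3'

Standard pairs A↔T, G↔C; ambiguity codes pair R↔Y, W↔W, S↔S, B↔V, H↔D. Complement (DVGCCDACBDCAACSCCGATYCGCWG), then reverse for 5'→3'.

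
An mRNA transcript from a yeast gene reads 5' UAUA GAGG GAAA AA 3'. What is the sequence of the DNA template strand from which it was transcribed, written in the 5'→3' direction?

Replace U with T to get the coding DNA strand: TATAGAGGGAAAAA. The template strand is its reverse complement (complement ATATCTCCCTTTTT, then reverse).

5'-TTTTTCCCTCTATA-3'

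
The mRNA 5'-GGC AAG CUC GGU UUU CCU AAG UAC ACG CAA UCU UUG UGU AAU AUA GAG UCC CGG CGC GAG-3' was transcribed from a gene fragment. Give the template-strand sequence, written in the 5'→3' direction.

5′-CTCGCGCCGGGACTCTATATTACACAAAGATTGCGTGTACTTAGGAAAACCGAGCTTGCC-3′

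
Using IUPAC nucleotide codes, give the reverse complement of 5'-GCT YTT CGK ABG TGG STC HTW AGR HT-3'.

5'-ADYCTWADGASCCACVTMCGAARAGC-3'

Standard pairs A↔T, G↔C; ambiguity codes pair R↔Y, K↔M, W↔W, S↔S, B↔V, H↔D. Complement (CGARAAGCMTVCACCSAGDAWTCYDA), then reverse for 5'→3'.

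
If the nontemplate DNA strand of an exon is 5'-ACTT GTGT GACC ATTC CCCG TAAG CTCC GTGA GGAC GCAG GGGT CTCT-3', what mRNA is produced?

mRNA has the coding-strand sequence with U in place of T.

5'-ACUUGUGUGACCAUUCCCCGUAAGCUCCGUGAGGACGCAGGGGUCUCU-3'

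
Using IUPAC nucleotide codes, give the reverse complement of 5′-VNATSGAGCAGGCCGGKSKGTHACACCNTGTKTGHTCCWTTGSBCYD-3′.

5'-HRGVSCAAWGGADCAMACANGGTGTDACMSMCCGGCCTGCTCSATNB-3'

Standard pairs A↔T, G↔C; ambiguity codes pair Y↔R, K↔M, W↔W, S↔S, B↔V, D↔H, N↔N. Complement (BNTASCTCGTCCGGCCMSMCADTGTGGNACAMACDAGGWAACSVGRH), then reverse for 5'→3'.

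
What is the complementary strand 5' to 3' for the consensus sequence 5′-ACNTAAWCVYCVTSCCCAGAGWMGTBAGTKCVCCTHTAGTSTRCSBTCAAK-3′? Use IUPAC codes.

5'-MTTGAVSGYASACTADAGGBGMACTVACKWCTCTGGGSABGRBGWTTANGT-3'

Standard pairs A↔T, G↔C; ambiguity codes pair R↔Y, M↔K, W↔W, S↔S, B↔V, H↔D, N↔N. Complement (TGNATTWGBRGBASGGGTCTCWKCAVTCAMGBGGADATCASAYGSVAGTTM), then reverse for 5'→3'.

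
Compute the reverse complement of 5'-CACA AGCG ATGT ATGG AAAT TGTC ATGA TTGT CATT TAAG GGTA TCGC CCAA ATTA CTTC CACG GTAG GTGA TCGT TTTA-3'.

5'-TAAAACGATCACCTACCGTGGAAGTAATTTGGGCGATACCCTTAAATGACAATCATGACAATTTCCATACATCGCTTGTG-3'

Complement each base (A↔T, G↔C): GTGTTCGCTACATACCTTTAACAGTACTAACAGTAAATTCCCATAGCGGGTTTAATGAAGGTGCCATCCACTAGCAAAAT. Then reverse.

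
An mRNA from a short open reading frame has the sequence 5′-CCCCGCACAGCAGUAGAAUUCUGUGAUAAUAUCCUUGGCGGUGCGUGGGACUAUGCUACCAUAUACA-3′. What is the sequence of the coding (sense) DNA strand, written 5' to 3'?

5'-CCCCGCACAGCAGTAGAATTCTGTGATAATATCCTTGGCGGTGCGTGGGACTATGCTACCATATACA-3'

The coding DNA strand has the same 5'→3' sequence as the mRNA with U replaced by T.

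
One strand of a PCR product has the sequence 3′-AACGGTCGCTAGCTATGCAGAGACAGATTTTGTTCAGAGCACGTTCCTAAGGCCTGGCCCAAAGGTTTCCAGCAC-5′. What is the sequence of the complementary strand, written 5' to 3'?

5′-TTGCCAGCGATCGATACGTCTCTGTCTAAAACAAGTCTCGTGCAAGGATTCCGGACCGGGTTTCCAAAGGTCGTG-3′

The strand is given 3'→5', so its complement runs 5'→3' in the same left-to-right order: pair each base A↔T, G↔C.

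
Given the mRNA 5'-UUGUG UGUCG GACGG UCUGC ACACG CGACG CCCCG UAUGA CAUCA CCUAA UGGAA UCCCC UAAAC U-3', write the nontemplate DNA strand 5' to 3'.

5'-TTGTGTGTCGGACGGTCTGCACACGCGACGCCCCGTATGACATCACCTAATGGAATCCCCTAAACT-3'

The coding DNA strand has the same 5'→3' sequence as the mRNA with U replaced by T.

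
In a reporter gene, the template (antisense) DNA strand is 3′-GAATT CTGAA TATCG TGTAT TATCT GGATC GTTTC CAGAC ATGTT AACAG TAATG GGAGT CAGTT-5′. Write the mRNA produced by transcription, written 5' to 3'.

Reading the template 3'→5' as shown, RNA polymerase pairs each base (A→U, T→A, G↔C) to build mRNA 5'→3' directly.

5′-CUUAAGACUUAUAGCACAUAAUAGACCUAGCAAAGGUCUGUACAAUUGUCAUUACCCUCAGUCAA-3′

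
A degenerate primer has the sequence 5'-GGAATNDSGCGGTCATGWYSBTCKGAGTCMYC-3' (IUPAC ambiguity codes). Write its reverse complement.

5′-GRKGACTCMGAVSRWCATGACCGCSHNATTCC-3′

Standard pairs A↔T, G↔C; ambiguity codes pair Y↔R, M↔K, W↔W, S↔S, B↔V, D↔H, N↔N. Complement (CCTTANHSCGCCAGTACWRSVAGMCTCAGKRG), then reverse for 5'→3'.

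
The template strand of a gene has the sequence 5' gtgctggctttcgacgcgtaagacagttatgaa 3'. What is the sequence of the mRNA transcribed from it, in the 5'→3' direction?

5'-UUCAUAACUGUCUUACGCGUCGAAAGCCAGCAC-3'

RNA polymerase reads the template 3'→5' and synthesizes mRNA 5'→3' by base-pairing (A→U, T→A, G↔C). The complement of the template is CACGACCGAAAGCTGCGCATTCTGTCAATACTT; antiparallel, so 5'→3' the coding strand is TTCATAACTGTCTTACGCGTCGAAAGCCAGCAC. Replace T with U for the mRNA.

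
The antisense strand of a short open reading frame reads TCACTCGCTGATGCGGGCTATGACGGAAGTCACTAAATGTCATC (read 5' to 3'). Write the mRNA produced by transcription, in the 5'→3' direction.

5'-GAUGACAUUUAGUGACUUCCGUCAUAGCCCGCAUCAGCGAGUGA-3'

RNA polymerase reads the template 3'→5' and synthesizes mRNA 5'→3' by base-pairing (A→U, T→A, G↔C). The complement of the template is AGTGAGCGACTACGCCCGATACTGCCTTCAGTGATTTACAGTAG; antiparallel, so 5'→3' the coding strand is GATGACATTTAGTGACTTCCGTCATAGCCCGCATCAGCGAGTGA. Replace T with U for the mRNA.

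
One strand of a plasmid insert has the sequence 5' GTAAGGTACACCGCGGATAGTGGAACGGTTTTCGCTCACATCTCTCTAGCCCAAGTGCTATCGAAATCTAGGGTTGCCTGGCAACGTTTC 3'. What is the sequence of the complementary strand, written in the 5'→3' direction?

The complement of GTAAGGTACACCGCGGATAGTGGAACGGTTTTCGCTCACATCTCTCTAGCCCAAGTGCTATCGAAATCTAGGGTTGCCTGGCAACGTTTC is CATTCCATGTGGCGCCTATCACCTTGCCAAAAGCGAGTGTAGAGAGATCGGGTTCACGATAGCTTTAGATCCCAACGGACCGTTGCAAAG (A↔T, G↔C). DNA strands are antiparallel, so the complementary strand runs 3'→5'; reversing gives the 5'→3' form.

5′-GAAACGTTGCCAGGCAACCCTAGATTTCGATAGCACTTGGGCTAGAGAGATGTGAGCGAAAACCGTTCCACTATCCGCGGTGTACCTTAC-3′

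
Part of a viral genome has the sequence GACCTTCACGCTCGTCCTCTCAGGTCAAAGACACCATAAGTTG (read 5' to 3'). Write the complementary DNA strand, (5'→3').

Pairing A↔T and G↔C gives CTGGAAGTGCGAGCAGGAGAGTCCAGTTTCTGTGGTATTCAAC, running 3'→5'. Reverse for the 5'→3' convention.

5'-CAACTTATGGTGTCTTTGACCTGAGAGGACGAGCGTGAAGGTC-3'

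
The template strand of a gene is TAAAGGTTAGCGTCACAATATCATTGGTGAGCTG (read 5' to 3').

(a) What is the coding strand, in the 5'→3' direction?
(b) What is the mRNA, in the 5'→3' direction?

(a) 5′-CAGCTCACCAATGATATTGTGACGCTAACCTTTA-3′
(b) 5'-CAGCUCACCAAUGAUAUUGUGACGCUAACCUUUA-3'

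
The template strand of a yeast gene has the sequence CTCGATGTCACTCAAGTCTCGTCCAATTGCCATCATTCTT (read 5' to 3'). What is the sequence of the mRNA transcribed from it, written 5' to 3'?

5'-AAGAAUGAUGGCAAUUGGACGAGACUUGAGUGACAUCGAG-3'

RNA polymerase reads the template 3'→5' and synthesizes mRNA 5'→3' by base-pairing (A→U, T→A, G↔C). The complement of the template is GAGCTACAGTGAGTTCAGAGCAGGTTAACGGTAGTAAGAA; antiparallel, so 5'→3' the coding strand is AAGAATGATGGCAATTGGACGAGACTTGAGTGACATCGAG. Replace T with U for the mRNA.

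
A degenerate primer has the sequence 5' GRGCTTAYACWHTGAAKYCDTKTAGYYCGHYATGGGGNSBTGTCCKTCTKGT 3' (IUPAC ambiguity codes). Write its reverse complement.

Standard pairs A↔T, G↔C; ambiguity codes pair R↔Y, K↔M, W↔W, S↔S, B↔V, D↔H, N↔N. Complement (CYCGAATRTGWDACTTMRGHAMATCRRGCDRTACCCCNSVACAGGMAGAMCA), then reverse for 5'→3'.

5′-ACMAGAMGGACAVSNCCCCATRDCGRRCTAMAHGRMTTCADWGTRTAAGCYC-3′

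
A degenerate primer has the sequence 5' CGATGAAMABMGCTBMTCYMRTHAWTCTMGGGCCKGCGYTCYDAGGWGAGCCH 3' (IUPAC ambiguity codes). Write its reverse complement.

Standard pairs A↔T, G↔C; ambiguity codes pair R↔Y, M↔K, W↔W, B↔V, D↔H. Complement (GCTACTTKTVKCGAVKAGRKYADTWAGAKCCCGGMCGCRAGRHTCCWCTCGGD), then reverse for 5'→3'.

5'-DGGCTCWCCTHRGARCGCMGGCCCKAGAWTDAYKRGAKVAGCKVTKTTCATCG-3'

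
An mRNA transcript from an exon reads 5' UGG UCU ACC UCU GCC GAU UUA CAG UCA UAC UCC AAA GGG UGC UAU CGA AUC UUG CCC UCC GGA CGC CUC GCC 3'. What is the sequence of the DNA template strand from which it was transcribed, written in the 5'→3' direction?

5′-GGCGAGGCGTCCGGAGGGCAAGATTCGATAGCACCCTTTGGAGTATGACTGTAAATCGGCAGAGGTAGACCA-3′

Replace U with T to get the coding DNA strand: TGGTCTACCTCTGCCGATTTACAGTCATACTCCAAAGGGTGCTATCGAATCTTGCCCTCCGGACGCCTCGCC. The template strand is its reverse complement (complement ACCAGATGGAGACGGCTAAATGTCAGTATGAGGTTTCCCACGATAGCTTAGAACGGGAGGCCTGCGGAGCGG, then reverse).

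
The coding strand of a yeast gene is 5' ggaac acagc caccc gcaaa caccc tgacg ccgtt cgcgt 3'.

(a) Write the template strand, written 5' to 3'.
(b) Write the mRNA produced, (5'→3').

(a) 5'-ACGCGAACGGCGTCAGGGTGTTTGCGGGTGGCTGTGTTCC-3'
(b) 5'-GGAACACAGCCACCCGCAAACACCCUGACGCCGUUCGCGU-3'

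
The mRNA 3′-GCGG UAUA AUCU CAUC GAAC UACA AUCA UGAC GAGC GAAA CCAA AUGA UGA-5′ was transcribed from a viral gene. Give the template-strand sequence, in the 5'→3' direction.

Written 5'→3' the mRNA is AGUAGUAAACCAAAGCGAGCAGUACUAACAUCAAGCUACUCUAAUAUGGCG, so the coding DNA strand is AGTAGTAAACCAAAGCGAGCAGTACTAACATCAAGCTACTCTAATATGGCG. The template is its reverse complement.

5'-CGCCATATTAGAGTAGCTTGATGTTAGTACTGCTCGCTTTGGTTTACTACT-3'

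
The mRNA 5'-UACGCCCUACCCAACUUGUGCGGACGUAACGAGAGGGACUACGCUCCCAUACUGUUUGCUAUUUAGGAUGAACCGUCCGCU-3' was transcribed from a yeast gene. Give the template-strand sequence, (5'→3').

Replace U with T to get the coding DNA strand: TACGCCCTACCCAACTTGTGCGGACGTAACGAGAGGGACTACGCTCCCATACTGTTTGCTATTTAGGATGAACCGTCCGCT. The template strand is its reverse complement (complement ATGCGGGATGGGTTGAACACGCCTGCATTGCTCTCCCTGATGCGAGGGTATGACAAACGATAAATCCTACTTGGCAGGCGA, then reverse).

5'-AGCGGACGGTTCATCCTAAATAGCAAACAGTATGGGAGCGTAGTCCCTCTCGTTACGTCCGCACAAGTTGGGTAGGGCGTA-3'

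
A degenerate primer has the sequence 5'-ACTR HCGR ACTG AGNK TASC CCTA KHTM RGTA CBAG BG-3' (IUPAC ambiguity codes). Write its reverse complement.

5'-CVCTVGTACYKADMTAGGGSTAMNCTCAGTYCGDYAGT-3'

Standard pairs A↔T, G↔C; ambiguity codes pair R↔Y, M↔K, S↔S, B↔V, H↔D, N↔N. Complement (TGAYDGCYTGACTCNMATSGGGATMDAKYCATGVTCVC), then reverse for 5'→3'.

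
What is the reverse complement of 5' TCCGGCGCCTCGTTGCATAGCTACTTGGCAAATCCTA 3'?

5′-TAGGATTTGCCAAGTAGCTATGCAACGAGGCGCCGGA-3′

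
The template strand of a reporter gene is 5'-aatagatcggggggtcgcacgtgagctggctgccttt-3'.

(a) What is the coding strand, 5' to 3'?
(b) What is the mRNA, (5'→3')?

(a) The coding strand is the reverse complement of the template: complement TTATCTAGCCCCCCAGCGTGCACTCGACCGACGGAAA, then reverse.
(b) mRNA has the coding-strand sequence with T→U.

(a) 5'-AAAGGCAGCCAGCTCACGTGCGACCCCCCGATCTATT-3'
(b) 5'-AAAGGCAGCCAGCUCACGUGCGACCCCCCGAUCUAUU-3'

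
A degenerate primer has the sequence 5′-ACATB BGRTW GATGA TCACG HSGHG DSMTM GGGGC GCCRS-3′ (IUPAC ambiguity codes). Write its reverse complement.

Standard pairs A↔T, G↔C; ambiguity codes pair R↔Y, M↔K, W↔W, S↔S, B↔V, D↔H. Complement (TGTAVVCYAWCTACTAGTGCDSCDCHSKAKCCCCGCGGYS), then reverse for 5'→3'.

5'-SYGGCGCCCCKAKSHCDCSDCGTGATCATCWAYCVVATGT-3'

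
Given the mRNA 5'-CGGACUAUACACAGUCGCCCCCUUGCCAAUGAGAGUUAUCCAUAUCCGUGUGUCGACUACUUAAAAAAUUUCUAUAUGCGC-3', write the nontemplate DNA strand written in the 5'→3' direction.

The coding DNA strand has the same 5'→3' sequence as the mRNA with U replaced by T.

5'-CGGACTATACACAGTCGCCCCCTTGCCAATGAGAGTTATCCATATCCGTGTGTCGACTACTTAAAAAATTTCTATATGCGC-3'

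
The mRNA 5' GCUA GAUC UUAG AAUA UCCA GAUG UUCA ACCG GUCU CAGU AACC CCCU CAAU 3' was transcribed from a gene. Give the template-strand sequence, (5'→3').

5′-ATTGAGGGGGTTACTGAGACCGGTTGAACATCTGGATATTCTAAGATCTAGC-3′

Replace U with T to get the coding DNA strand: GCTAGATCTTAGAATATCCAGATGTTCAACCGGTCTCAGTAACCCCCTCAAT. The template strand is its reverse complement (complement CGATCTAGAATCTTATAGGTCTACAAGTTGGCCAGAGTCATTGGGGGAGTTA, then reverse).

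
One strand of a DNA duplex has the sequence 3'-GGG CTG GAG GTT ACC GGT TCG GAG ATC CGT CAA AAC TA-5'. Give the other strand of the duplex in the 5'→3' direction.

The strand is given 3'→5', so its complement runs 5'→3' in the same left-to-right order: pair each base A↔T, G↔C.

5'-CCCGACCTCCAATGGCCAAGCCTCTAGGCAGTTTTGAT-3'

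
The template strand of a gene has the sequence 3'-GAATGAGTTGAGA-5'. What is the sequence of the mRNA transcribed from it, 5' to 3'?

5'-CUUACUCAACUCU-3'

Reading the template 3'→5' as shown, RNA polymerase pairs each base (A→U, T→A, G↔C) to build mRNA 5'→3' directly.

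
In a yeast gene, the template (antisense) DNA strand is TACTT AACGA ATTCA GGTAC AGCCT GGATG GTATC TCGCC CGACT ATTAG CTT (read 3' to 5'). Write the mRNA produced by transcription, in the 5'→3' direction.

5'-AUGAAUUGCUUAAGUCCAUGUCGGACCUACCAUAGAGCGGGCUGAUAAUCGAA-3'

Reading the template 3'→5' as shown, RNA polymerase pairs each base (A→U, T→A, G↔C) to build mRNA 5'→3' directly.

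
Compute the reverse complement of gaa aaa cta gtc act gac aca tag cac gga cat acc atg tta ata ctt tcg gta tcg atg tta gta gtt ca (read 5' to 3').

5'-TGAACTACTAACATCGATACCGAAAGTATTAACATGGTATGTCCGTGCTATGTGTCAGTGACTAGTTTTTC-3'

Complement each base (A↔T, G↔C): CTTTTTGATCAGTGACTGTGTATCGTGCCTGTATGGTACAATTATGAAAGCCATAGCTACAATCATCAAGT. Then reverse.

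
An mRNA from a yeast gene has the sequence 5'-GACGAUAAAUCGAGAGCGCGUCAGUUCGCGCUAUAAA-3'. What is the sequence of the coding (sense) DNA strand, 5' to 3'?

5'-GACGATAAATCGAGAGCGCGTCAGTTCGCGCTATAAA-3'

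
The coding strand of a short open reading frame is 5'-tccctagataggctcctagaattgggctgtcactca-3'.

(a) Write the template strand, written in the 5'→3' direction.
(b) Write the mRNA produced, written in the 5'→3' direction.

(a) 5′-TGAGTGACAGCCCAATTCTAGGAGCCTATCTAGGGA-3′
(b) 5'-UCCCUAGAUAGGCUCCUAGAAUUGGGCUGUCACUCA-3'

(a) The template strand is the reverse complement of the coding strand: complement AGGGATCTATCCGAGGATCTTAACCCGACAGTGAGT, then reverse.
(b) mRNA matches the coding strand with T→U.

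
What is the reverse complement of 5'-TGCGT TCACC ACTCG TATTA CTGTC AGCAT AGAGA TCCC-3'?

Complement each base (A↔T, G↔C): ACGCAAGTGGTGAGCATAATGACAGTCGTATCTCTAGGG. Then reverse.

5′-GGGATCTCTATGCTGACAGTAATACGAGTGGTGAACGCA-3′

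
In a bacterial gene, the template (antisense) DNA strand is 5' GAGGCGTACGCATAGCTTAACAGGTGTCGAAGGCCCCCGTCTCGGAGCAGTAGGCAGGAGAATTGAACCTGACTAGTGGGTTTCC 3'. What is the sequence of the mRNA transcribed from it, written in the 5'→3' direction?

RNA polymerase reads the template 3'→5' and synthesizes mRNA 5'→3' by base-pairing (A→U, T→A, G↔C). The complement of the template is CTCCGCATGCGTATCGAATTGTCCACAGCTTCCGGGGGCAGAGCCTCGTCATCCGTCCTCTTAACTTGGACTGATCACCCAAAGG; antiparallel, so 5'→3' the coding strand is GGAAACCCACTAGTCAGGTTCAATTCTCCTGCCTACTGCTCCGAGACGGGGGCCTTCGACACCTGTTAAGCTATGCGTACGCCTC. Replace T with U for the mRNA.

5'-GGAAACCCACUAGUCAGGUUCAAUUCUCCUGCCUACUGCUCCGAGACGGGGGCCUUCGACACCUGUUAAGCUAUGCGUACGCCUC-3'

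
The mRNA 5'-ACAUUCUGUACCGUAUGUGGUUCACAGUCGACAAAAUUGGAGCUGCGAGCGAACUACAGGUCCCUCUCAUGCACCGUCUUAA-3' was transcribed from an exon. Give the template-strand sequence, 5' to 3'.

5'-TTAAGACGGTGCATGAGAGGGACCTGTAGTTCGCTCGCAGCTCCAATTTTGTCGACTGTGAACCACATACGGTACAGAATGT-3'

Replace U with T to get the coding DNA strand: ACATTCTGTACCGTATGTGGTTCACAGTCGACAAAATTGGAGCTGCGAGCGAACTACAGGTCCCTCTCATGCACCGTCTTAA. The template strand is its reverse complement (complement TGTAAGACATGGCATACACCAAGTGTCAGCTGTTTTAACCTCGACGCTCGCTTGATGTCCAGGGAGAGTACGTGGCAGAATT, then reverse).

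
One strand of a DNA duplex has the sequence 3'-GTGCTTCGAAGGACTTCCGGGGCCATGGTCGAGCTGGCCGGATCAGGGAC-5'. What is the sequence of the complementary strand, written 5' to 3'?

The strand is given 3'→5', so its complement runs 5'→3' in the same left-to-right order: pair each base A↔T, G↔C.

5'-CACGAAGCTTCCTGAAGGCCCCGGTACCAGCTCGACCGGCCTAGTCCCTG-3'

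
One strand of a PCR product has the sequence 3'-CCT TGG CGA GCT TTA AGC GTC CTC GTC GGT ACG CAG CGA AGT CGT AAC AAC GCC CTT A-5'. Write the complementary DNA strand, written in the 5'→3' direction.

The strand is given 3'→5', so its complement runs 5'→3' in the same left-to-right order: pair each base A↔T, G↔C.

5′-GGAACCGCTCGAAATTCGCAGGAGCAGCCATGCGTCGCTTCAGCATTGTTGCGGGAAT-3′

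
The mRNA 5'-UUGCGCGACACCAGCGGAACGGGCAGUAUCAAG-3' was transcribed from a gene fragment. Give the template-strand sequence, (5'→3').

5'-CTTGATACTGCCCGTTCCGCTGGTGTCGCGCAA-3'

Replace U with T to get the coding DNA strand: TTGCGCGACACCAGCGGAACGGGCAGTATCAAG. The template strand is its reverse complement (complement AACGCGCTGTGGTCGCCTTGCCCGTCATAGTTC, then reverse).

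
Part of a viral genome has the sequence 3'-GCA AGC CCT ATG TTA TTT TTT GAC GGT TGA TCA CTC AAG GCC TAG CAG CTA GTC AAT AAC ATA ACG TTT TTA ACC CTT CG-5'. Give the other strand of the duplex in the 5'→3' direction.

The strand is given 3'→5', so its complement runs 5'→3' in the same left-to-right order: pair each base A↔T, G↔C.

5′-CGTTCGGGATACAATAAAAAACTGCCAACTAGTGAGTTCCGGATCGTCGATCAGTTATTGTATTGCAAAAATTGGGAAGC-3′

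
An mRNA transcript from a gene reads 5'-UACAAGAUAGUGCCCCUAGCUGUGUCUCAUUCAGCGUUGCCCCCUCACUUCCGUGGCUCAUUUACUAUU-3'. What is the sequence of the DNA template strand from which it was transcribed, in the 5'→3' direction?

Replace U with T to get the coding DNA strand: TACAAGATAGTGCCCCTAGCTGTGTCTCATTCAGCGTTGCCCCCTCACTTCCGTGGCTCATTTACTATT. The template strand is its reverse complement (complement ATGTTCTATCACGGGGATCGACACAGAGTAAGTCGCAACGGGGGAGTGAAGGCACCGAGTAAATGATAA, then reverse).

5'-AATAGTAAATGAGCCACGGAAGTGAGGGGGCAACGCTGAATGAGACACAGCTAGGGGCACTATCTTGTA-3'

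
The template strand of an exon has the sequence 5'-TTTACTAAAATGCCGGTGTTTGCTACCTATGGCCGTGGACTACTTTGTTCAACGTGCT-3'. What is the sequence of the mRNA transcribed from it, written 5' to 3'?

5'-AGCACGUUGAACAAAGUAGUCCACGGCCAUAGGUAGCAAACACCGGCAUUUUAGUAAA-3'

The mRNA has the sequence of the coding strand (reverse complement of the template) with T→U. Reverse complement of TTTACTAAAATGCCGGTGTTTGCTACCTATGGCCGTGGACTACTTTGTTCAACGTGCT is AGCACGTTGAACAAAGTAGTCCACGGCCATAGGTAGCAAACACCGGCATTTTAGTAAA; then T→U.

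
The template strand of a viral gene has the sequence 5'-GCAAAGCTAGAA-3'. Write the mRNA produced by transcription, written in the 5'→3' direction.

5'-UUCUAGCUUUGC-3'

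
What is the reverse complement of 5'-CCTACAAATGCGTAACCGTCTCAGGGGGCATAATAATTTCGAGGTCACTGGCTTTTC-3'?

Reading the sequence 3'→5' and pairing each base (A↔T, G↔C) gives the reverse complement directly.

5′-GAAAAGCCAGTGACCTCGAAATTATTATGCCCCCTGAGACGGTTACGCATTTGTAGG-3′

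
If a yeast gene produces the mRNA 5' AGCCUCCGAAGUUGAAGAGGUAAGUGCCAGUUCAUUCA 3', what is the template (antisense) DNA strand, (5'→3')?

5′-TGAATGAACTGGCACTTACCTCTTCAACTTCGGAGGCT-3′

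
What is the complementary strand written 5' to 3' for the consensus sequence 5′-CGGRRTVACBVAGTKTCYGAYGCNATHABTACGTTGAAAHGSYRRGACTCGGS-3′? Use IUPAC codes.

Standard pairs A↔T, G↔C; ambiguity codes pair R↔Y, K↔M, S↔S, B↔V, H↔D, N↔N. Complement (GCCYYABTGVBTCAMAGRCTRCGNTADTVATGCAACTTTDCSRYYCTGAGCCS), then reverse for 5'→3'.

5'-SCCGAGTCYYRSCDTTTCAACGTAVTDATNGCRTCRGAMACTBVGTBAYYCCG-3'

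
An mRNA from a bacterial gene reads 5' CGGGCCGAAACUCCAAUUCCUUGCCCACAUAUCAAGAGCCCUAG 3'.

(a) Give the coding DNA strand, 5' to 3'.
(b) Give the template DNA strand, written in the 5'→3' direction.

(a) The coding strand matches the mRNA with U→T.
(b) The template strand is the reverse complement of the coding strand.

(a) 5'-CGGGCCGAAACTCCAATTCCTTGCCCACATATCAAGAGCCCTAG-3'
(b) 5'-CTAGGGCTCTTGATATGTGGGCAAGGAATTGGAGTTTCGGCCCG-3'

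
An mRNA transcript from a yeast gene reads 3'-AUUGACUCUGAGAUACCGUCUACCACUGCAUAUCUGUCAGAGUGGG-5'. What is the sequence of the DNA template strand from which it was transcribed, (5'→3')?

5'-TAACTGAGACTCTATGGCAGATGGTGACGTATAGACAGTCTCACCC-3'

Written 5'→3' the mRNA is GGGUGAGACUGUCUAUACGUCACCAUCUGCCAUAGAGUCUCAGUUA, so the coding DNA strand is GGGTGAGACTGTCTATACGTCACCATCTGCCATAGAGTCTCAGTTA. The template is its reverse complement.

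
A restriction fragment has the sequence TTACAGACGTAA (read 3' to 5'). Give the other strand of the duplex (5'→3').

The strand is given 3'→5', so its complement runs 5'→3' in the same left-to-right order: pair each base A↔T, G↔C.

5′-AATGTCTGCATT-3′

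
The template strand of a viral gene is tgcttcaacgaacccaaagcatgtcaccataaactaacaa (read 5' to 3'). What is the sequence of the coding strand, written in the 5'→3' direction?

5'-TTGTTAGTTTATGGTGACATGCTTTGGGTTCGTTGAAGCA-3'

The coding strand is complementary and antiparallel to the template: take the complement (A↔T, G↔C) and reverse.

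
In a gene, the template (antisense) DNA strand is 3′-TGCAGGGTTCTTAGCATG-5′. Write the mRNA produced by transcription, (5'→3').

Reading the template 3'→5' as shown, RNA polymerase pairs each base (A→U, T→A, G↔C) to build mRNA 5'→3' directly.

5'-ACGUCCCAAGAAUCGUAC-3'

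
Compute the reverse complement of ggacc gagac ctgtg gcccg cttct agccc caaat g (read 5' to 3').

5'-CATTTGGGGCTAGAAGCGGGCCACAGGTCTCGGTCC-3'

Complement each base (A↔T, G↔C): CCTGGCTCTGGACACCGGGCGAAGATCGGGGTTTAC. Then reverse.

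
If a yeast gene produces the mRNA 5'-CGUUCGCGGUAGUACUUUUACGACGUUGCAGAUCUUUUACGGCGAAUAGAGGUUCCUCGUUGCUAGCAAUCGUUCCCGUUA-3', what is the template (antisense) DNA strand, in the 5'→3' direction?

5'-TAACGGGAACGATTGCTAGCAACGAGGAACCTCTATTCGCCGTAAAAGATCTGCAACGTCGTAAAAGTACTACCGCGAACG-3'

Replace U with T to get the coding DNA strand: CGTTCGCGGTAGTACTTTTACGACGTTGCAGATCTTTTACGGCGAATAGAGGTTCCTCGTTGCTAGCAATCGTTCCCGTTA. The template strand is its reverse complement (complement GCAAGCGCCATCATGAAAATGCTGCAACGTCTAGAAAATGCCGCTTATCTCCAAGGAGCAACGATCGTTAGCAAGGGCAAT, then reverse).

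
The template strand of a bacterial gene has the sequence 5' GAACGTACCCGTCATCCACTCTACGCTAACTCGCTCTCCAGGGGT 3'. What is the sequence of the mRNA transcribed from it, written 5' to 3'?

The mRNA has the sequence of the coding strand (reverse complement of the template) with T→U. Reverse complement of GAACGTACCCGTCATCCACTCTACGCTAACTCGCTCTCCAGGGGT is ACCCCTGGAGAGCGAGTTAGCGTAGAGTGGATGACGGGTACGTTC; then T→U.

5'-ACCCCUGGAGAGCGAGUUAGCGUAGAGUGGAUGACGGGUACGUUC-3'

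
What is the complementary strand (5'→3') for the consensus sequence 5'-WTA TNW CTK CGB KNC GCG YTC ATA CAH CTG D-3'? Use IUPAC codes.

Standard pairs A↔T, G↔C; ambiguity codes pair Y↔R, K↔M, W↔W, B↔V, D↔H, N↔N. Complement (WATANWGAMGCVMNGCGCRAGTATGTDGACH), then reverse for 5'→3'.

5'-HCAGDTGTATGARCGCGNMVCGMAGWNATAW-3'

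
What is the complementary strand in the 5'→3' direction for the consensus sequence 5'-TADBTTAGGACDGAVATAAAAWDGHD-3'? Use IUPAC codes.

Standard pairs A↔T, G↔C; ambiguity codes pair W↔W, B↔V, D↔H. Complement (ATHVAATCCTGHCTBTATTTTWHCDH), then reverse for 5'→3'.

5'-HDCHWTTTTATBTCHGTCCTAAVHTA-3'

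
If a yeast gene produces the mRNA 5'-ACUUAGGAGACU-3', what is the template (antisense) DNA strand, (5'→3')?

5'-AGTCTCCTAAGT-3'

Replace U with T to get the coding DNA strand: ACTTAGGAGACT. The template strand is its reverse complement (complement TGAATCCTCTGA, then reverse).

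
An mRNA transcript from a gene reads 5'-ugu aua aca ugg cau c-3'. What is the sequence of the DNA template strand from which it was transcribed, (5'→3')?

5′-GATGCCATGTTATACA-3′

Replace U with T to get the coding DNA strand: TGTATAACATGGCATC. The template strand is its reverse complement (complement ACATATTGTACCGTAG, then reverse).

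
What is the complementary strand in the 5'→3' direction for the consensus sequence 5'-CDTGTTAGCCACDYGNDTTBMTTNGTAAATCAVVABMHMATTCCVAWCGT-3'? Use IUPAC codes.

5'-ACGWTBGGAATKDKVTBBTGATTTACNAAKVAAHNCRHGTGGCTAACAHG-3'

Standard pairs A↔T, G↔C; ambiguity codes pair Y↔R, M↔K, W↔W, B↔V, D↔H, N↔N. Complement (GHACAATCGGTGHRCNHAAVKAANCATTTAGTBBTVKDKTAAGGBTWGCA), then reverse for 5'→3'.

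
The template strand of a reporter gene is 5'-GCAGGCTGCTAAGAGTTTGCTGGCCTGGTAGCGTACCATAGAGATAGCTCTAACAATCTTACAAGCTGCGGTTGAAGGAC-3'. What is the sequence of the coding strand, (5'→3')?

The coding strand is complementary and antiparallel to the template: take the complement (A↔T, G↔C) and reverse.

5′-GTCCTTCAACCGCAGCTTGTAAGATTGTTAGAGCTATCTCTATGGTACGCTACCAGGCCAGCAAACTCTTAGCAGCCTGC-3′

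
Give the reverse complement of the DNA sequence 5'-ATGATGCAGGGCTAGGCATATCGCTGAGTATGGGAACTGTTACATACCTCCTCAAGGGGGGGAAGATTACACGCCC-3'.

5′-GGGCGTGTAATCTTCCCCCCCTTGAGGAGGTATGTAACAGTTCCCATACTCAGCGATATGCCTAGCCCTGCATCAT-3′

Reading the sequence 3'→5' and pairing each base (A↔T, G↔C) gives the reverse complement directly.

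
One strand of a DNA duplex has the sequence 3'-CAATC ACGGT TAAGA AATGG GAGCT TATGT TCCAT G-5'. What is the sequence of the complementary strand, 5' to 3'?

5'-GTTAGTGCCAATTCTTTACCCTCGAATACAAGGTAC-3'

The strand is given 3'→5', so its complement runs 5'→3' in the same left-to-right order: pair each base A↔T, G↔C.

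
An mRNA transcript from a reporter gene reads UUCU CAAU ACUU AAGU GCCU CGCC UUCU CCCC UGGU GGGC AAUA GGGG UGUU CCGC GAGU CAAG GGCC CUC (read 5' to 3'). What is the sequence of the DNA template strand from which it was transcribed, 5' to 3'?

5'-GAGGGCCCTTGACTCGCGGAACACCCCTATTGCCCACCAGGGGAGAAGGCGAGGCACTTAAGTATTGAGAA-3'

Replace U with T to get the coding DNA strand: TTCTCAATACTTAAGTGCCTCGCCTTCTCCCCTGGTGGGCAATAGGGGTGTTCCGCGAGTCAAGGGCCCTC. The template strand is its reverse complement (complement AAGAGTTATGAATTCACGGAGCGGAAGAGGGGACCACCCGTTATCCCCACAAGGCGCTCAGTTCCCGGGAG, then reverse).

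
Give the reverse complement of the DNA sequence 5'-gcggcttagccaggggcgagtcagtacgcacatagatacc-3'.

5'-GGTATCTATGTGCGTACTGACTCGCCCCTGGCTAAGCCGC-3'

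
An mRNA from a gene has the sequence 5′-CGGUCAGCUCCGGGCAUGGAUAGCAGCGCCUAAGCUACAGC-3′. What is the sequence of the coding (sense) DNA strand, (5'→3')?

The coding DNA strand has the same 5'→3' sequence as the mRNA with U replaced by T.

5'-CGGTCAGCTCCGGGCATGGATAGCAGCGCCTAAGCTACAGC-3'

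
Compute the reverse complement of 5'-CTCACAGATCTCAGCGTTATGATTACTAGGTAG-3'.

Reading the sequence 3'→5' and pairing each base (A↔T, G↔C) gives the reverse complement directly.

5'-CTACCTAGTAATCATAACGCTGAGATCTGTGAG-3'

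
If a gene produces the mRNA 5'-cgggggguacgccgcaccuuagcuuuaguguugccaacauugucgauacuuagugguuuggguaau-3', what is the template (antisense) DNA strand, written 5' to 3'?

5'-ATTACCCAAACCACTAAGTATCGACAATGTTGGCAACACTAAAGCTAAGGTGCGGCGTACCCCCCG-3'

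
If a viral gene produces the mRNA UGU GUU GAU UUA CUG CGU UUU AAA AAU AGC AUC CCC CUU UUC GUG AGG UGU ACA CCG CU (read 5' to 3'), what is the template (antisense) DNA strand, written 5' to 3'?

5'-AGCGGTGTACACCTCACGAAAAGGGGGATGCTATTTTTAAAACGCAGTAAATCAACACA-3'

Replace U with T to get the coding DNA strand: TGTGTTGATTTACTGCGTTTTAAAAATAGCATCCCCCTTTTCGTGAGGTGTACACCGCT. The template strand is its reverse complement (complement ACACAACTAAATGACGCAAAATTTTTATCGTAGGGGGAAAAGCACTCCACATGTGGCGA, then reverse).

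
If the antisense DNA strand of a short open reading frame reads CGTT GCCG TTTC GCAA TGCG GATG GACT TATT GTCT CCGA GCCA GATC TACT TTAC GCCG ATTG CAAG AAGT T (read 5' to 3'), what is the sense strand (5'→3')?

5'-AACTTCTTGCAATCGGCGTAAAGTAGATCTGGCTCGGAGACAATAAGTCCATCCGCATTGCGAAACGGCAACG-3'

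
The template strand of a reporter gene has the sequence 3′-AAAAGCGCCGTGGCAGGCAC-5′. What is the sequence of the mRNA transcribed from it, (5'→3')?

5'-UUUUCGCGGCACCGUCCGUG-3'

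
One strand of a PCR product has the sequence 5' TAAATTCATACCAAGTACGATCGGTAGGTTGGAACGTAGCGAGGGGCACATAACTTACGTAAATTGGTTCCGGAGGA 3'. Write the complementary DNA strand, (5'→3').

5'-TCCTCCGGAACCAATTTACGTAAGTTATGTGCCCCTCGCTACGTTCCAACCTACCGATCGTACTTGGTATGAATTTA-3'

The complement of TAAATTCATACCAAGTACGATCGGTAGGTTGGAACGTAGCGAGGGGCACATAACTTACGTAAATTGGTTCCGGAGGA is ATTTAAGTATGGTTCATGCTAGCCATCCAACCTTGCATCGCTCCCCGTGTATTGAATGCATTTAACCAAGGCCTCCT (A↔T, G↔C). DNA strands are antiparallel, so the complementary strand runs 3'→5'; reversing gives the 5'→3' form.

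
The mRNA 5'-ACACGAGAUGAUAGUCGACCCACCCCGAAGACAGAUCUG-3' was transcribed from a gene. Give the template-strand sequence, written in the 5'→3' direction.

Replace U with T to get the coding DNA strand: ACACGAGATGATAGTCGACCCACCCCGAAGACAGATCTG. The template strand is its reverse complement (complement TGTGCTCTACTATCAGCTGGGTGGGGCTTCTGTCTAGAC, then reverse).

5'-CAGATCTGTCTTCGGGGTGGGTCGACTATCATCTCGTGT-3'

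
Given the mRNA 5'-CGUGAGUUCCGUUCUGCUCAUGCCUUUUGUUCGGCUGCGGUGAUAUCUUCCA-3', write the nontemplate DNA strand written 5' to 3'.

The coding DNA strand has the same 5'→3' sequence as the mRNA with U replaced by T.

5'-CGTGAGTTCCGTTCTGCTCATGCCTTTTGTTCGGCTGCGGTGATATCTTCCA-3'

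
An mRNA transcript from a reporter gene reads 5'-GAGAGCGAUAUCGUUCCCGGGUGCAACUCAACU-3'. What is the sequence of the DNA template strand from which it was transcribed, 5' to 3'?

Replace U with T to get the coding DNA strand: GAGAGCGATATCGTTCCCGGGTGCAACTCAACT. The template strand is its reverse complement (complement CTCTCGCTATAGCAAGGGCCCACGTTGAGTTGA, then reverse).

5'-AGTTGAGTTGCACCCGGGAACGATATCGCTCTC-3'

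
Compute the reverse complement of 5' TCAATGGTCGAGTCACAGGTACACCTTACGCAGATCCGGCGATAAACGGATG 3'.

Reading the sequence 3'→5' and pairing each base (A↔T, G↔C) gives the reverse complement directly.

5'-CATCCGTTTATCGCCGGATCTGCGTAAGGTGTACCTGTGACTCGACCATTGA-3'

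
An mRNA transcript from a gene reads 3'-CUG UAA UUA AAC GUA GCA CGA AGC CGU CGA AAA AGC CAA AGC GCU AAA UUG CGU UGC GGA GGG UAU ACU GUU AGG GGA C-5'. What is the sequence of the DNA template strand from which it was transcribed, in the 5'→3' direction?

Written 5'→3' the mRNA is CAGGGGAUUGUCAUAUGGGAGGCGUUGCGUUAAAUCGCGAAACCGAAAAAGCUGCCGAAGCACGAUGCAAAUUAAUGUC, so the coding DNA strand is CAGGGGATTGTCATATGGGAGGCGTTGCGTTAAATCGCGAAACCGAAAAAGCTGCCGAAGCACGATGCAAATTAATGTC. The template is its reverse complement.

5'-GACATTAATTTGCATCGTGCTTCGGCAGCTTTTTCGGTTTCGCGATTTAACGCAACGCCTCCCATATGACAATCCCCTG-3'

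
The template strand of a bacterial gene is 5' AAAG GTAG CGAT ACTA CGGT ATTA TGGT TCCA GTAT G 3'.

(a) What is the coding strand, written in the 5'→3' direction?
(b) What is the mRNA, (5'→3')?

(a) 5'-CATACTGGAACCATAATACCGTAGTATCGCTACCTTT-3'
(b) 5'-CAUACUGGAACCAUAAUACCGUAGUAUCGCUACCUUU-3'

(a) The coding strand is the reverse complement of the template: complement TTTCCATCGCTATGATGCCATAATACCAAGGTCATAC, then reverse.
(b) mRNA has the coding-strand sequence with T→U.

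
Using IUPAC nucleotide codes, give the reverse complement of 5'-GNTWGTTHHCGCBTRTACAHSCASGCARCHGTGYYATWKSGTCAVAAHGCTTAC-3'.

5′-GTAAGCDTTBTGACSMWATRRCACDGYTGCSTGSDTGTAYAVGCGDDAACWANC-3′

Standard pairs A↔T, G↔C; ambiguity codes pair R↔Y, K↔M, W↔W, S↔S, B↔V, H↔D, N↔N. Complement (CNAWCAADDGCGVAYATGTDSGTSCGTYGDCACRRTAWMSCAGTBTTDCGAATG), then reverse for 5'→3'.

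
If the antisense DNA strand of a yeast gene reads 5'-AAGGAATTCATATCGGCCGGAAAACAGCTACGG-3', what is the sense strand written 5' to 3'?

The coding strand is complementary and antiparallel to the template: take the complement (A↔T, G↔C) and reverse.

5'-CCGTAGCTGTTTTCCGGCCGATATGAATTCCTT-3'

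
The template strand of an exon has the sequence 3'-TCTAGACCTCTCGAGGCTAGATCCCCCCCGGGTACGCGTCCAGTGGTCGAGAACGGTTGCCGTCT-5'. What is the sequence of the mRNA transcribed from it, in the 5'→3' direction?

5'-AGAUCUGGAGAGCUCCGAUCUAGGGGGGGCCCAUGCGCAGGUCACCAGCUCUUGCCAACGGCAGA-3'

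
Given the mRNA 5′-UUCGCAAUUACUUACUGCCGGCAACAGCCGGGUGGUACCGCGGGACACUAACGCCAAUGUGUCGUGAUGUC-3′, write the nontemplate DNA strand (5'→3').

5'-TTCGCAATTACTTACTGCCGGCAACAGCCGGGTGGTACCGCGGGACACTAACGCCAATGTGTCGTGATGTC-3'

The coding DNA strand has the same 5'→3' sequence as the mRNA with U replaced by T.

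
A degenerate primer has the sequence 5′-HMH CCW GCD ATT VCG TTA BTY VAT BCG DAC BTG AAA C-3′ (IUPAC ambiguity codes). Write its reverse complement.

5'-GTTTCAVGTHCGVATBRAVTAACGBAATHGCWGGDKD-3'

Standard pairs A↔T, G↔C; ambiguity codes pair Y↔R, M↔K, W↔W, B↔V, D↔H. Complement (DKDGGWCGHTAABGCAATVARBTAVGCHTGVACTTTG), then reverse for 5'→3'.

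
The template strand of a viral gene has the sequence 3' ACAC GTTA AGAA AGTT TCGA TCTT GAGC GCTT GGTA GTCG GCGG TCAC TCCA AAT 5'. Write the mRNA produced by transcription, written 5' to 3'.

Reading the template 3'→5' as shown, RNA polymerase pairs each base (A→U, T→A, G↔C) to build mRNA 5'→3' directly.

5′-UGUGCAAUUCUUUCAAAGCUAGAACUCGCGAACCAUCAGCCGCCAGUGAGGUUUA-3′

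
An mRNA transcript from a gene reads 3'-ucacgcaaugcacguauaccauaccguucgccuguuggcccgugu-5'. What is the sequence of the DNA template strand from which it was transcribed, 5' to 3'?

5'-AGTGCGTTACGTGCATATGGTATGGCAAGCGGACAACCGGGCACA-3'

Written 5'→3' the mRNA is UGUGCCCGGUUGUCCGCUUGCCAUACCAUAUGCACGUAACGCACU, so the coding DNA strand is TGTGCCCGGTTGTCCGCTTGCCATACCATATGCACGTAACGCACT. The template is its reverse complement.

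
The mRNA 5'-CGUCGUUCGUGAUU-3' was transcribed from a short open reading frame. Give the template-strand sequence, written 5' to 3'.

5'-AATCACGAACGACG-3'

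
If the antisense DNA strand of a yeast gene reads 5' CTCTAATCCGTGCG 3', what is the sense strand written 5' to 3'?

The coding strand is complementary and antiparallel to the template: take the complement (A↔T, G↔C) and reverse.

5'-CGCACGGATTAGAG-3'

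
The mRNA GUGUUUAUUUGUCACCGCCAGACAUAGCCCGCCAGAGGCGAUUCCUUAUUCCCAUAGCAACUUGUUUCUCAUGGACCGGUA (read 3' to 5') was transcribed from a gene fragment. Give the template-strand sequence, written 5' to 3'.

5′-CACAAATAAACAGTGGCGGTCTGTATCGGGCGGTCTCCGCTAAGGAATAAGGGTATCGTTGAACAAAGAGTACCTGGCCAT-3′

Written 5'→3' the mRNA is AUGGCCAGGUACUCUUUGUUCAACGAUACCCUUAUUCCUUAGCGGAGACCGCCCGAUACAGACCGCCACUGUUUAUUUGUG, so the coding DNA strand is ATGGCCAGGTACTCTTTGTTCAACGATACCCTTATTCCTTAGCGGAGACCGCCCGATACAGACCGCCACTGTTTATTTGTG. The template is its reverse complement.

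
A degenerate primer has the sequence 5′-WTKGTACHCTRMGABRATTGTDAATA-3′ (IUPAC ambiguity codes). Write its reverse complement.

Standard pairs A↔T, G↔C; ambiguity codes pair R↔Y, M↔K, W↔W, B↔V, D↔H. Complement (WAMCATGDGAYKCTVYTAACAHTTAT), then reverse for 5'→3'.

5'-TATTHACAATYVTCKYAGDGTACMAW-3'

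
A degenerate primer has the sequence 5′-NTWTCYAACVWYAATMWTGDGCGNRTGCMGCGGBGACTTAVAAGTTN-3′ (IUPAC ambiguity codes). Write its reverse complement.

5′-NAACTTBTAAGTCVCCGCKGCAYNCGCHCAWKATTRWBGTTRGAWAN-3′

Standard pairs A↔T, G↔C; ambiguity codes pair R↔Y, M↔K, W↔W, B↔V, D↔H, N↔N. Complement (NAWAGRTTGBWRTTAKWACHCGCNYACGKCGCCVCTGAATBTTCAAN), then reverse for 5'→3'.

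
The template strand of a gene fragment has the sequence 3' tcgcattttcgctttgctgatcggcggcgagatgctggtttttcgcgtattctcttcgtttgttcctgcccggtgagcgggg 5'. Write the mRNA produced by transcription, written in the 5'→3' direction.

5′-AGCGUAAAAGCGAAACGACUAGCCGCCGCUCUACGACCAAAAAGCGCAUAAGAGAAGCAAACAAGGACGGGCCACUCGCCCC-3′

Reading the template 3'→5' as shown, RNA polymerase pairs each base (A→U, T→A, G↔C) to build mRNA 5'→3' directly.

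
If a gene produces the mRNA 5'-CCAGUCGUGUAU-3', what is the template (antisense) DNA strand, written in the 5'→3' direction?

5'-ATACACGACTGG-3'

Replace U with T to get the coding DNA strand: CCAGTCGTGTAT. The template strand is its reverse complement (complement GGTCAGCACATA, then reverse).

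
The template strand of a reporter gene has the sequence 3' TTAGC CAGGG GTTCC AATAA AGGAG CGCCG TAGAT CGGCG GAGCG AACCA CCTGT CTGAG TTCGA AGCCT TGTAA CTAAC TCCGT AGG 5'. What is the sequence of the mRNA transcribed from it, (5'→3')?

Reading the template 3'→5' as shown, RNA polymerase pairs each base (A→U, T→A, G↔C) to build mRNA 5'→3' directly.

5'-AAUCGGUCCCCAAGGUUAUUUCCUCGCGGCAUCUAGCCGCCUCGCUUGGUGGACAGACUCAAGCUUCGGAACAUUGAUUGAGGCAUCC-3'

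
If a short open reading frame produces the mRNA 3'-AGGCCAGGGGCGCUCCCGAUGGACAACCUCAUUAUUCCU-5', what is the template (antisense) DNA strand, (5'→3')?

5'-TCCGGTCCCCGCGAGGGCTACCTGTTGGAGTAATAAGGA-3'

Written 5'→3' the mRNA is UCCUUAUUACUCCAACAGGUAGCCCUCGCGGGGACCGGA, so the coding DNA strand is TCCTTATTACTCCAACAGGTAGCCCTCGCGGGGACCGGA. The template is its reverse complement.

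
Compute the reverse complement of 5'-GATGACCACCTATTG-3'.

Complement each base (A↔T, G↔C): CTACTGGTGGATAAC. Then reverse.

5'-CAATAGGTGGTCATC-3'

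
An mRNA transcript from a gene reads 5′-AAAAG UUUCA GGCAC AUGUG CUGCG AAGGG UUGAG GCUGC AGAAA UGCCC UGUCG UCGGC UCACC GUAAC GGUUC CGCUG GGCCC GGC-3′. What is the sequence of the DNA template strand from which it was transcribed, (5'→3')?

Replace U with T to get the coding DNA strand: AAAAGTTTCAGGCACATGTGCTGCGAAGGGTTGAGGCTGCAGAAATGCCCTGTCGTCGGCTCACCGTAACGGTTCCGCTGGGCCCGGC. The template strand is its reverse complement (complement TTTTCAAAGTCCGTGTACACGACGCTTCCCAACTCCGACGTCTTTACGGGACAGCAGCCGAGTGGCATTGCCAAGGCGACCCGGGCCG, then reverse).

5'-GCCGGGCCCAGCGGAACCGTTACGGTGAGCCGACGACAGGGCATTTCTGCAGCCTCAACCCTTCGCAGCACATGTGCCTGAAACTTTT-3'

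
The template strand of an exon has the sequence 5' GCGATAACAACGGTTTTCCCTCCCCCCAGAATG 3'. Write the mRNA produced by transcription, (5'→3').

5'-CAUUCUGGGGGGAGGGAAAACCGUUGUUAUCGC-3'

The mRNA has the sequence of the coding strand (reverse complement of the template) with T→U. Reverse complement of GCGATAACAACGGTTTTCCCTCCCCCCAGAATG is CATTCTGGGGGGAGGGAAAACCGTTGTTATCGC; then T→U.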